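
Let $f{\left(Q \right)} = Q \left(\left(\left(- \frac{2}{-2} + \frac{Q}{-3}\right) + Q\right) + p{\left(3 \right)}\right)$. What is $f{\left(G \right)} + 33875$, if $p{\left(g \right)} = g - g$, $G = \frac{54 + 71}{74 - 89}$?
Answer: $\frac{915650}{27} \approx 33913.0$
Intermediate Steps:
$G = - \frac{25}{3}$ ($G = \frac{125}{-15} = 125 \left(- \frac{1}{15}\right) = - \frac{25}{3} \approx -8.3333$)
$p{\left(g \right)} = 0$
$f{\left(Q \right)} = Q \left(1 + \frac{2 Q}{3}\right)$ ($f{\left(Q \right)} = Q \left(\left(\left(- \frac{2}{-2} + \frac{Q}{-3}\right) + Q\right) + 0\right) = Q \left(\left(\left(\left(-2\right) \left(- \frac{1}{2}\right) + Q \left(- \frac{1}{3}\right)\right) + Q\right) + 0\right) = Q \left(\left(\left(1 - \frac{Q}{3}\right) + Q\right) + 0\right) = Q \left(\left(1 + \frac{2 Q}{3}\right) + 0\right) = Q \left(1 + \frac{2 Q}{3}\right)$)
$f{\left(G \right)} + 33875 = \frac{1}{3} \left(- \frac{25}{3}\right) \left(3 + 2 \left(- \frac{25}{3}\right)\right) + 33875 = \frac{1}{3} \left(- \frac{25}{3}\right) \left(3 - \frac{50}{3}\right) + 33875 = \frac{1}{3} \left(- \frac{25}{3}\right) \left(- \frac{41}{3}\right) + 33875 = \frac{1025}{27} + 33875 = \frac{915650}{27}$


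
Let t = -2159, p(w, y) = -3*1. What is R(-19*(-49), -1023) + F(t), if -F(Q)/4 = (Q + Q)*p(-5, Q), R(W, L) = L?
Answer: -52839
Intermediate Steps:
p(w, y) = -3
F(Q) = 24*Q (F(Q) = -4*(Q + Q)*(-3) = -4*2*Q*(-3) = -(-24)*Q = 24*Q)
R(-19*(-49), -1023) + F(t) = -1023 + 24*(-2159) = -1023 - 51816 = -52839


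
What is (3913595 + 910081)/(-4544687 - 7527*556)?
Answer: -438516/793609 ≈ -0.55256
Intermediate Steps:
(3913595 + 910081)/(-4544687 - 7527*556) = 4823676/(-4544687 - 4185012) = 4823676/(-8729699) = 4823676*(-1/8729699) = -438516/793609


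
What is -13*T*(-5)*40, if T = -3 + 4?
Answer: 2600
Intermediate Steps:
T = 1
-13*T*(-5)*40 = -13*(-5)*40 = 65*40 = 2600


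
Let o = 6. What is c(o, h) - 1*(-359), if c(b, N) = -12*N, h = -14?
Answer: 527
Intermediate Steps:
c(o, h) - 1*(-359) = -12*(-14) - 1*(-359) = 168 + 359 = 527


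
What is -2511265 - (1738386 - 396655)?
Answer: -3852996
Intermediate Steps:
-2511265 - (1738386 - 396655) = -2511265 - 1*1341731 = -2511265 - 1341731 = -3852996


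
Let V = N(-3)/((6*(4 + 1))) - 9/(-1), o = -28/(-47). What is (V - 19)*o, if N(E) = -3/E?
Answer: -4186/705 ≈ -5.9376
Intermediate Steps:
o = 28/47 (o = -28*(-1/47) = 28/47 ≈ 0.59575)
V = 271/30 (V = (-3/(-3))/((6*(4 + 1))) - 9/(-1) = (-3*(-1/3))/((6*5)) - 9*(-1) = 1/30 + 9 = 271/30 ≈ 9.0333)
(V - 19)*o = (271/30 - 19)*(28/47) = -299/30*28/47 = -4186/705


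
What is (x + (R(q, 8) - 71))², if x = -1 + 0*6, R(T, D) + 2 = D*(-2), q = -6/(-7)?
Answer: 8100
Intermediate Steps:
q = 6/7 (q = -6*(-⅐) = 6/7 ≈ 0.85714)
R(T, D) = -2 - 2*D (R(T, D) = -2 + D*(-2) = -2 - 2*D)
x = -1 (x = -1 + 0 = -1)
(x + (R(q, 8) - 71))² = (-1 + ((-2 - 2*8) - 71))² = (-1 + ((-2 - 16) - 71))² = (-1 + (-18 - 71))² = (-1 - 89)² = (-90)² = 8100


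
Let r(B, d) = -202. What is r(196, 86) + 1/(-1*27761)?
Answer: -5607723/27761 ≈ -202.00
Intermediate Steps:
r(196, 86) + 1/(-1*27761) = -202 + 1/(-1*27761) = -202 + 1/(-27761) = -202 - 1/27761 = -5607723/27761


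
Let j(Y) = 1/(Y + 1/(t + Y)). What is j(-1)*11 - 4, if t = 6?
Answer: -71/4 ≈ -17.750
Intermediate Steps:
j(Y) = 1/(Y + 1/(6 + Y))
j(-1)*11 - 4 = ((6 - 1)/(1 + (-1)² + 6*(-1)))*11 - 4 = (5/(1 + 1 - 6))*11 - 4 = (5/(-4))*11 - 4 = -¼*5*11 - 4 = -5/4*11 - 4 = -55/4 - 4 = -71/4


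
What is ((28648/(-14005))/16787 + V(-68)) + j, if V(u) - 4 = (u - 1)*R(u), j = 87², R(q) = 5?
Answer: 1699316757532/235101935 ≈ 7228.0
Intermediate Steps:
j = 7569
V(u) = -1 + 5*u (V(u) = 4 + (u - 1)*5 = 4 + (-1 + u)*5 = 4 + (-5 + 5*u) = -1 + 5*u)
((28648/(-14005))/16787 + V(-68)) + j = ((28648/(-14005))/16787 + (-1 + 5*(-68))) + 7569 = ((28648*(-1/14005))*(1/16787) + (-1 - 340)) + 7569 = (-28648/14005*1/16787 - 341) + 7569 = (-28648/235101935 - 341) + 7569 = -80169788483/235101935 + 7569 = 1699316757532/235101935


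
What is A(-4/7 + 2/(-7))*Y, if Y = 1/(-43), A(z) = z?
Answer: 6/301 ≈ 0.019934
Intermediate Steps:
Y = -1/43 ≈ -0.023256
A(-4/7 + 2/(-7))*Y = (-4/7 + 2/(-7))*(-1/43) = (-4*⅐ + 2*(-⅐))*(-1/43) = (-4/7 - 2/7)*(-1/43) = -6/7*(-1/43) = 6/301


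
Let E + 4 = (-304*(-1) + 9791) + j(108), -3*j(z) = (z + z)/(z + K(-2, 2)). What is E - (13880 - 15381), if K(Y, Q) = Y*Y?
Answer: 162279/14 ≈ 11591.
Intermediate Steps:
K(Y, Q) = Y²
j(z) = -2*z/(3*(4 + z)) (j(z) = -(z + z)/(3*(z + (-2)²)) = -2*z/(3*(z + 4)) = -2*z/(3*(4 + z)))
E = 141265/14 (E = -4 + ((-304*(-1) + 9791) - 2*108/(12 + 3*108)) = -4 + ((304 + 9791) - 2*108/(12 + 324)) = -4 + (10095 - 2*108/336) = -4 + (10095 - 2*108*1/336) = -4 + (10095 - 9/14) = -4 + 141321/14 = 141265/14 ≈ 10090.)
E - (13880 - 15381) = 141265/14 - (13880 - 15381) = 141265/14 - 1*(-1501) = 141265/14 + 1501 = 162279/14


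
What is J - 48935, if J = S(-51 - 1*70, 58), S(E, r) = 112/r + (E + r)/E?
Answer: -171704312/3509 ≈ -48933.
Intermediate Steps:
S(E, r) = 112/r + (E + r)/E
J = 8603/3509 (J = 1 + 112/58 + 58/(-51 - 1*70) = 1 + 112*(1/58) + 58/(-51 - 70) = 1 + 56/29 + 58/(-121) = 1 + 56/29 + 58*(-1/121) = 1 + 56/29 - 58/121 = 8603/3509 ≈ 2.4517)
J - 48935 = 8603/3509 - 48935 = -171704312/3509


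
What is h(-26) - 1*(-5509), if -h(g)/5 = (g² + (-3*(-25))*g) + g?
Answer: 12009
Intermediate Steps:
h(g) = -380*g - 5*g² (h(g) = -5*((g² + (-3*(-25))*g) + g) = -5*((g² + 75*g) + g) = -5*(g² + 76*g) = -380*g - 5*g²)
h(-26) - 1*(-5509) = -5*(-26)*(76 - 26) - 1*(-5509) = -5*(-26)*50 + 5509 = 6500 + 5509 = 12009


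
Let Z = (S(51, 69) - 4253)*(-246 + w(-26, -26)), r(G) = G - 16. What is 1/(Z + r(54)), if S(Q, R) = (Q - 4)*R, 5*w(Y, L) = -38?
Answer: 1/256174 ≈ 3.9036e-6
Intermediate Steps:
w(Y, L) = -38/5 (w(Y, L) = (⅕)*(-38) = -38/5)
S(Q, R) = R*(-4 + Q) (S(Q, R) = (-4 + Q)*R = R*(-4 + Q))
r(G) = -16 + G
Z = 256136 (Z = (69*(-4 + 51) - 4253)*(-246 - 38/5) = (69*47 - 4253)*(-1268/5) = (3243 - 4253)*(-1268/5) = -1010*(-1268/5) = 256136)
1/(Z + r(54)) = 1/(256136 + (-16 + 54)) = 1/(256136 + 38) = 1/256174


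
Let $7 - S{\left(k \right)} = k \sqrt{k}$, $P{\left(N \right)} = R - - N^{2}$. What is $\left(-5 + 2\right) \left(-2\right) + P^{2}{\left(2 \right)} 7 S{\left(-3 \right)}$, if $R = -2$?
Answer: $202 + 84 i \sqrt{3} \approx 202.0 + 145.49 i$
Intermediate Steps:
$P{\left(N \right)} = -2 + N^{2}$ ($P{\left(N \right)} = -2 - - N^{2} = -2 + N^{2}$)
$S{\left(k \right)} = 7 - k^{\frac{3}{2}}$ ($S{\left(k \right)} = 7 - k \sqrt{k} = 7 - k^{\frac{3}{2}}$)
$\left(-5 + 2\right) \left(-2\right) + P^{2}{\left(2 \right)} 7 S{\left(-3 \right)} = \left(-5 + 2\right) \left(-2\right) + \left(-2 + 2^{2}\right)^{2} \cdot 7 \left(7 - \left(-3\right)^{\frac{3}{2}}\right) = \left(-3\right) \left(-2\right) + \left(-2 + 4\right)^{2} \cdot 7 \left(7 - - 3 i \sqrt{3}\right) = 6 + 2^{2} \cdot 7 \left(7 + 3 i \sqrt{3}\right) = 6 + 4 \cdot 7 \left(7 + 3 i \sqrt{3}\right) = 6 + 28 \left(7 + 3 i \sqrt{3}\right) = 6 + \left(196 + 84 i \sqrt{3}\right) = 202 + 84 i \sqrt{3}$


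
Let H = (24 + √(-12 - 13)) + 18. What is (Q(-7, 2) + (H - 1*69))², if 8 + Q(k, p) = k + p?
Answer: 1575 - 400*I ≈ 1575.0 - 400.0*I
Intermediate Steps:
Q(k, p) = -8 + k + p (Q(k, p) = -8 + (k + p) = -8 + k + p)
H = 42 + 5*I (H = (24 + √(-25)) + 18 = (24 + 5*I) + 18 = 42 + 5*I ≈ 42.0 + 5.0*I)
(Q(-7, 2) + (H - 1*69))² = ((-8 - 7 + 2) + ((42 + 5*I) - 1*69))² = (-13 + ((42 + 5*I) - 69))² = (-13 + (-27 + 5*I))² = (-40 + 5*I)²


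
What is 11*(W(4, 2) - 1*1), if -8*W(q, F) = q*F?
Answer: -22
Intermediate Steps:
W(q, F) = -F*q/8 (W(q, F) = -q*F/8 = -F*q/8)
11*(W(4, 2) - 1*1) = 11*(-⅛*2*4 - 1*1) = 11*(-1 - 1) = 11*(-2) = -22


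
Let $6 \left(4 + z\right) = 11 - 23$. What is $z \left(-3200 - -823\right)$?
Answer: $14262$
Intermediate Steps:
$z = -6$ ($z = -4 + \frac{11 - 23}{6} = -4 + \frac{1}{6} \left(-12\right) = -4 - 2 = -6$)
$z \left(-3200 - -823\right) = - 6 \left(-3200 - -823\right) = - 6 \left(-3200 + 823\right) = \left(-6\right) \left(-2377\right) = 14262$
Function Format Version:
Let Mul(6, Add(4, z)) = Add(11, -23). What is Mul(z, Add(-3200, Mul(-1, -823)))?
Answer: 14262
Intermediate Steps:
z = -6 (z = Add(-4, Mul(Rational(1, 6), Add(11, -23))) = Add(-4, Mul(Rational(1, 6), -12)) = Add(-4, -2) = -6)
Mul(z, Add(-3200, Mul(-1, -823))) = Mul(-6, Add(-3200, Mul(-1, -823))) = Mul(-6, Add(-3200, 823)) = Mul(-6, -2377) = 14262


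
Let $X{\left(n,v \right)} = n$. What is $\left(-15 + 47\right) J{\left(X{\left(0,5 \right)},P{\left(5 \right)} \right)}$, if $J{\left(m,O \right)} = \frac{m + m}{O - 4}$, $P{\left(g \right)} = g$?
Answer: $0$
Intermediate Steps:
$J{\left(m,O \right)} = \frac{2 m}{-4 + O}$
$\left(-15 + 47\right) J{\left(X{\left(0,5 \right)},P{\left(5 \right)} \right)} = \left(-15 + 47\right) 2 \cdot 0 \frac{1}{-4 + 5} = 32 \cdot 2 \cdot 0 \cdot 1^{-1} = 32 \cdot 2 \cdot 0 \cdot 1 = 32 \cdot 0 = 0$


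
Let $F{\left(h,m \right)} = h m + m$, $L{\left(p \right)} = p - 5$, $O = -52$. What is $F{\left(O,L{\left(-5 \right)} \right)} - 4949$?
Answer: $-4439$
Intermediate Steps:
$L{\left(p \right)} = -5 + p$
$F{\left(h,m \right)} = m + h m$
$F{\left(O,L{\left(-5 \right)} \right)} - 4949 = \left(-5 - 5\right) \left(1 - 52\right) - 4949 = \left(-10\right) \left(-51\right) - 4949 = 510 - 4949 = -4439$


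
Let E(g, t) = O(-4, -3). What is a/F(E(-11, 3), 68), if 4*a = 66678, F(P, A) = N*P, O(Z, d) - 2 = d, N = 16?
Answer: -33339/32 ≈ -1041.8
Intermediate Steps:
O(Z, d) = 2 + d
E(g, t) = -1 (E(g, t) = 2 - 3 = -1)
F(P, A) = 16*P
a = 33339/2 (a = (¼)*66678 = 33339/2 ≈ 16670.)
a/F(E(-11, 3), 68) = 33339/(2*((16*(-1)))) = (33339/2)/(-16) = (33339/2)*(-1/16) = -33339/32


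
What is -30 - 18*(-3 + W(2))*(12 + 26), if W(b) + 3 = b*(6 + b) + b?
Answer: -8238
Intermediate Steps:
W(b) = -3 + b + b*(6 + b) (W(b) = -3 + (b*(6 + b) + b) = -3 + (b + b*(6 + b)) = -3 + b + b*(6 + b))
-30 - 18*(-3 + W(2))*(12 + 26) = -30 - 18*(-3 + (-3 + 2**2 + 7*2))*(12 + 26) = -30 - 18*(-3 + (-3 + 4 + 14))*38 = -30 - 18*(-3 + 15)*38 = -30 - 216*38 = -30 - 18*456 = -30 - 8208 = -8238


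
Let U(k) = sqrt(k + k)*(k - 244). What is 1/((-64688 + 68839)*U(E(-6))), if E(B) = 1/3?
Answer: -3*sqrt(6)/6068762 ≈ -1.2109e-6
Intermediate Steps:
E(B) = 1/3
U(k) = sqrt(2)*sqrt(k)*(-244 + k) (U(k) = sqrt(2*k)*(-244 + k) = (sqrt(2)*sqrt(k))*(-244 + k) = sqrt(2)*sqrt(k)*(-244 + k))
1/((-64688 + 68839)*U(E(-6))) = 1/((-64688 + 68839)*((sqrt(2)*sqrt(1/3)*(-244 + 1/3)))) = 1/(4151*((sqrt(2)*(sqrt(3)/3)*(-731/3)))) = 1/(4151*((-731*sqrt(6)/9))) = (-3*sqrt(6)/1462)/4151 = -3*sqrt(6)/6068762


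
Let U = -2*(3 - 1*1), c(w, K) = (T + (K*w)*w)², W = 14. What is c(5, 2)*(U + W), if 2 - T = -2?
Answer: 29160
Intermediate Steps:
T = 4 (T = 2 - 1*(-2) = 2 + 2 = 4)
c(w, K) = (4 + K*w²)² (c(w, K) = (4 + (K*w)*w)² = (4 + K*w²)²)
U = -4 (U = -2*(3 - 1) = -2*2 = -4)
c(5, 2)*(U + W) = (4 + 2*5²)²*(-4 + 14) = (4 + 2*25)²*10 = (4 + 50)²*10 = 54²*10 = 2916*10 = 29160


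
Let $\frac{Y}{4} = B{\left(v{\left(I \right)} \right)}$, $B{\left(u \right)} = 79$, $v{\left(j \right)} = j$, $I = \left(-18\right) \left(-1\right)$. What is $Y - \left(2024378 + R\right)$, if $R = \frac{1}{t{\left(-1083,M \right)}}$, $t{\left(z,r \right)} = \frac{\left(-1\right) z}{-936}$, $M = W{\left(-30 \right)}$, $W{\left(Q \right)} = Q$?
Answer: $- \frac{730686070}{361} \approx -2.0241 \cdot 10^{6}$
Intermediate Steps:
$M = -30$
$t{\left(z,r \right)} = \frac{z}{936}$ ($t{\left(z,r \right)} = - z \left(- \frac{1}{936}\right) = \frac{z}{936}$)
$R = - \frac{312}{361}$ ($R = \frac{1}{\frac{1}{936} \left(-1083\right)} = \frac{1}{- \frac{361}{312}} = - \frac{312}{361} \approx -0.86427$)
$I = 18$
$Y = 316$ ($Y = 4 \cdot 79 = 316$)
$Y - \left(2024378 + R\right) = 316 - \frac{730800146}{361} = - \frac{730686070}{361}$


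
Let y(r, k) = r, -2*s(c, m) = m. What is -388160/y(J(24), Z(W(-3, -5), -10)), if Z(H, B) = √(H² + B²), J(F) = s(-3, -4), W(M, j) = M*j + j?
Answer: -194080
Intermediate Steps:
s(c, m) = -m/2
W(M, j) = j + M*j
J(F) = 2 (J(F) = -½*(-4) = 2)
Z(H, B) = √(B² + H²)
-388160/y(J(24), Z(W(-3, -5), -10)) = -388160/2 = -388160*½ = -194080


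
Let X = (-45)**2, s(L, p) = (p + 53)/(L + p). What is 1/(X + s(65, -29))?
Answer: 3/6077 ≈ 0.00049366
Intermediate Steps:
s(L, p) = (53 + p)/(L + p)
X = 2025
1/(X + s(65, -29)) = 1/(2025 + (53 - 29)/(65 - 29)) = 1/(2025 + 24/36) = 1/(2025 + (1/36)*24) = 1/(2025 + 2/3) = 1/(6077/3) = 3/6077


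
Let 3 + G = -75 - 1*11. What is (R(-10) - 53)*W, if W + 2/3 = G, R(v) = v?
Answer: 5649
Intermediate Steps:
G = -89 (G = -3 + (-75 - 1*11) = -3 + (-75 - 11) = -3 - 86 = -89)
W = -269/3 (W = -⅔ - 89 = -269/3 ≈ -89.667)
(R(-10) - 53)*W = (-10 - 53)*(-269/3) = -63*(-269/3) = 5649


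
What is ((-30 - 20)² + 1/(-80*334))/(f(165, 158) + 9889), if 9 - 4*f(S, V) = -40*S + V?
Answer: 66799999/307326760 ≈ 0.21736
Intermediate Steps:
f(S, V) = 9/4 + 10*S - V/4 (f(S, V) = 9/4 - (-40*S + V)/4 = 9/4 - (V - 40*S)/4 = 9/4 + (10*S - V/4) = 9/4 + 10*S - V/4)
((-30 - 20)² + 1/(-80*334))/(f(165, 158) + 9889) = ((-30 - 20)² + 1/(-80*334))/((9/4 + 10*165 - ¼*158) + 9889) = ((-50)² + 1/(-26720))/((9/4 + 1650 - 79/2) + 9889) = (2500 - 1/26720)/(6451/4 + 9889) = 66799999/(26720*(46007/4)) = (66799999/26720)*(4/46007) = 66799999/307326760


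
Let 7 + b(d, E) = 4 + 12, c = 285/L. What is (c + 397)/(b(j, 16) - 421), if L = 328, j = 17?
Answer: -1267/1312 ≈ -0.96570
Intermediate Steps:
c = 285/328 ≈ 0.86890
b(d, E) = 9 (b(d, E) = -7 + (4 + 12) = -7 + 16 = 9)
(c + 397)/(b(j, 16) - 421) = (285/328 + 397)/(9 - 421) = (130501/328)/(-412) = (130501/328)*(-1/412) = -1267/1312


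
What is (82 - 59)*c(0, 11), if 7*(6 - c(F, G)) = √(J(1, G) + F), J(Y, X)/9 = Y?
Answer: 897/7 ≈ 128.14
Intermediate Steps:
J(Y, X) = 9*Y
c(F, G) = 6 - √(9 + F)/7 (c(F, G) = 6 - √(9*1 + F)/7 = 6 - √(9 + F)/7)
(82 - 59)*c(0, 11) = (82 - 59)*(6 - √(9 + 0)/7) = 23*(6 - √9/7) = 23*(6 - ⅐*3) = 23*(6 - 3/7) = 23*(39/7) = 897/7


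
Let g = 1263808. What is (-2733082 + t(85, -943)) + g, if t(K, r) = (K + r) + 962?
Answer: -1469170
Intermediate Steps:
t(K, r) = 962 + K + r
(-2733082 + t(85, -943)) + g = (-2733082 + (962 + 85 - 943)) + 1263808 = (-2733082 + 104) + 1263808 = -2732978 + 1263808 = -1469170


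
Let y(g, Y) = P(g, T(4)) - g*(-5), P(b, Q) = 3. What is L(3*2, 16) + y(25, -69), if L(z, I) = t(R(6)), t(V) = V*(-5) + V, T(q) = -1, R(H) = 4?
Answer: 112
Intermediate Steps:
y(g, Y) = 3 + 5*g (y(g, Y) = 3 - g*(-5) = 3 - (-5)*g = 3 + 5*g)
t(V) = -4*V (t(V) = -5*V + V = -4*V)
L(z, I) = -16 (L(z, I) = -4*4 = -16)
L(3*2, 16) + y(25, -69) = -16 + (3 + 5*25) = -16 + (3 + 125) = -16 + 128 = 112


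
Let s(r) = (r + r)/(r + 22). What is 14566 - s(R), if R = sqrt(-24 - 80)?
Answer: 2141150/147 - 22*I*sqrt(26)/147 ≈ 14566.0 - 0.76312*I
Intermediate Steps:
R = 2*I*sqrt(26) (R = sqrt(-104) = 2*I*sqrt(26) ≈ 10.198*I)
s(r) = 2*r/(22 + r) (s(r) = (2*r)/(22 + r) = 2*r/(22 + r))
14566 - s(R) = 14566 - 2*2*I*sqrt(26)/(22 + 2*I*sqrt(26)) = 14566 - 4*I*sqrt(26)/(22 + 2*I*sqrt(26))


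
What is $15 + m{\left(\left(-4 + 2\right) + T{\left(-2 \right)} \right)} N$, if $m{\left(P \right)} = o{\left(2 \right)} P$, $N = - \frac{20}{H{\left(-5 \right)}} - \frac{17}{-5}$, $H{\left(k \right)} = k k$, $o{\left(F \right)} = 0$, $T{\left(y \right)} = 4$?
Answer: $15$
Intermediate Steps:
$H{\left(k \right)} = k^{2}$
$N = \frac{13}{5}$ ($N = - \frac{20}{\left(-5\right)^{2}} - \frac{17}{-5} = - \frac{20}{25} - - \frac{17}{5} = \left(-20\right) \frac{1}{25} + \frac{17}{5} = - \frac{4}{5} + \frac{17}{5} = \frac{13}{5} \approx 2.6$)
$m{\left(P \right)} = 0$ ($m{\left(P \right)} = 0 P = 0$)
$15 + m{\left(\left(-4 + 2\right) + T{\left(-2 \right)} \right)} N = 15 + 0 \cdot \frac{13}{5} = 15 + 0 = 15$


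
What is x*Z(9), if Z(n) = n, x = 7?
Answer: 63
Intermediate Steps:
x*Z(9) = 7*9 = 63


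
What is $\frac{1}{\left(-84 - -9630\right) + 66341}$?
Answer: $\frac{1}{75887} \approx 1.3177 \cdot 10^{-5}$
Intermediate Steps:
$\frac{1}{\left(-84 - -9630\right) + 66341} = \frac{1}{\left(-84 + 9630\right) + 66341} = \frac{1}{9546 + 66341} = \frac{1}{75887}$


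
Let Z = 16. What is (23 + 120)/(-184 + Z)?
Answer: -143/168 ≈ -0.85119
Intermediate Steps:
(23 + 120)/(-184 + Z) = (23 + 120)/(-184 + 16) = 143/(-168) = 143*(-1/168) = -143/168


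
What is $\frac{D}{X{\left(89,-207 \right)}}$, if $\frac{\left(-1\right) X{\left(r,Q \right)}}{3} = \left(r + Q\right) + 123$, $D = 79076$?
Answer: $- \frac{79076}{15} \approx -5271.7$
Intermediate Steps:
$X{\left(r,Q \right)} = -369 - 3 Q - 3 r$ ($X{\left(r,Q \right)} = - 3 \left(\left(r + Q\right) + 123\right) = - 3 \left(\left(Q + r\right) + 123\right) = - 3 \left(123 + Q + r\right) = -369 - 3 Q - 3 r$)
$\frac{D}{X{\left(89,-207 \right)}} = \frac{79076}{-369 - -621 - 267} = \frac{79076}{-369 + 621 - 267} = \frac{79076}{-15} = 79076 \left(- \frac{1}{15}\right) = - \frac{79076}{15}$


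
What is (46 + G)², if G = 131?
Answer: 31329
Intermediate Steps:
(46 + G)² = (46 + 131)² = 177² = 31329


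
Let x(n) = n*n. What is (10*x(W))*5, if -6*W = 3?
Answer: 25/2 ≈ 12.500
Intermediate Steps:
W = -½ (W = -⅙*3 = -½ ≈ -0.50000)
x(n) = n²
(10*x(W))*5 = (10*(-½)²)*5 = (10*(¼))*5 = (5/2)*5 = 25/2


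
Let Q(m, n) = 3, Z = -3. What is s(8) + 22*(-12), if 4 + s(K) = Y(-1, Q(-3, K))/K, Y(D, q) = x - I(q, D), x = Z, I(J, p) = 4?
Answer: -2151/8 ≈ -268.88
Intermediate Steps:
x = -3
Y(D, q) = -7 (Y(D, q) = -3 - 1*4 = -3 - 4 = -7)
s(K) = -4 - 7/K
s(8) + 22*(-12) = (-4 - 7/8) + 22*(-12) = (-4 - 7*⅛) - 264 = (-4 - 7/8) - 264 = -39/8 - 264 = -2151/8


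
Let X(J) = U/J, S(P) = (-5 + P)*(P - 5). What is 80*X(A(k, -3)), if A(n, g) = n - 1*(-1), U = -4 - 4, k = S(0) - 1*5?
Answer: -640/21 ≈ -30.476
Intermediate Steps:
S(P) = (-5 + P)² (S(P) = (-5 + P)*(-5 + P) = (-5 + P)²)
k = 20 (k = (-5 + 0)² - 1*5 = (-5)² - 5 = 25 - 5 = 20)
U = -8
A(n, g) = 1 + n (A(n, g) = n + 1 = 1 + n)
X(J) = -8/J
80*X(A(k, -3)) = 80*(-8/(1 + 20)) = 80*(-8/21) = -640/21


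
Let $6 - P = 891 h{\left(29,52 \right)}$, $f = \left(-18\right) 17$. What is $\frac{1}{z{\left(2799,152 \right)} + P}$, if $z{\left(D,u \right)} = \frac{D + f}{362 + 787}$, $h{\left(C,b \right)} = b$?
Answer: $- \frac{383}{17742027} \approx -2.1587 \cdot 10^{-5}$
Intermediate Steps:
$f = -306$
$P = -46326$ ($P = 6 - 891 \cdot 52 = 6 - 46332 = -46326$)
$z{\left(D,u \right)} = - \frac{102}{383} + \frac{D}{1149}$ ($z{\left(D,u \right)} = \frac{D - 306}{362 + 787} = \frac{-306 + D}{1149} = \left(-306 + D\right) \frac{1}{1149} = - \frac{102}{383} + \frac{D}{1149}$)
$\frac{1}{z{\left(2799,152 \right)} + P} = \frac{1}{\left(- \frac{102}{383} + \frac{1}{1149} \cdot 2799\right) - 46326} = \frac{1}{\left(- \frac{102}{383} + \frac{933}{383}\right) - 46326} = \frac{1}{\frac{831}{383} - 46326} = \frac{1}{- \frac{17742027}{383}} = - \frac{383}{17742027}$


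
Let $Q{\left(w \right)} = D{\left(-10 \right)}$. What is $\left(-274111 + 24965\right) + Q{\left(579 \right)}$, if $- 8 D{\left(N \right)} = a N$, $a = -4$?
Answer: $-249151$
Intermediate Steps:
$D{\left(N \right)} = \frac{N}{2}$ ($D{\left(N \right)} = - \frac{\left(-4\right) N}{8} = \frac{N}{2}$)
$Q{\left(w \right)} = -5$ ($Q{\left(w \right)} = \frac{1}{2} \left(-10\right) = -5$)
$\left(-274111 + 24965\right) + Q{\left(579 \right)} = \left(-274111 + 24965\right) - 5 = -249146 - 5 = -249151$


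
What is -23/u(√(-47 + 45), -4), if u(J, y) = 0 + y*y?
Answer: -23/16 ≈ -1.4375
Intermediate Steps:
u(J, y) = y² (u(J, y) = 0 + y² = y²)
-23/u(√(-47 + 45), -4) = -23/((-4)²) = -23/16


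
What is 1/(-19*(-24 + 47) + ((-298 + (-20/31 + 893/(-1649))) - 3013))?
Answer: -51119/191654675 ≈ -0.00026672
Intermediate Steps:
1/(-19*(-24 + 47) + ((-298 + (-20/31 + 893/(-1649))) - 3013)) = 1/(-19*23 + ((-298 + (-20*1/31 + 893*(-1/1649))) - 3013)) = 1/(-437 + ((-298 + (-20/31 - 893/1649)) - 3013)) = 1/(-437 + ((-298 - 60663/51119) - 3013)) = 1/(-437 + (-15294125/51119 - 3013)) = 1/(-437 - 169315672/51119) = 1/(-191654675/51119) = -51119/191654675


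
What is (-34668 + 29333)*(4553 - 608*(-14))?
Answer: -69701775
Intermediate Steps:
(-34668 + 29333)*(4553 - 608*(-14)) = -5335*(4553 + 8512) = -5335*13065 = -69701775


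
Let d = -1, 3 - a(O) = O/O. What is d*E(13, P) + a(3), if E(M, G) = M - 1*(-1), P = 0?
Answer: -12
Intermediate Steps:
E(M, G) = 1 + M (E(M, G) = M + 1 = 1 + M)
a(O) = 2 (a(O) = 3 - O/O = 3 - 1*1 = 3 - 1 = 2)
d*E(13, P) + a(3) = -(1 + 13) + 2 = -1*14 + 2 = -14 + 2 = -12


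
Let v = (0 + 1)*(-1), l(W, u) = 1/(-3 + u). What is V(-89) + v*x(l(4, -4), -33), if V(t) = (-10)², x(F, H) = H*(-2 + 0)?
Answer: 34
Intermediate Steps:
x(F, H) = -2*H (x(F, H) = H*(-2) = -2*H)
V(t) = 100
v = -1 (v = 1*(-1) = -1)
V(-89) + v*x(l(4, -4), -33) = 100 - (-2)*(-33) = 100 - 1*66 = 100 - 66 = 34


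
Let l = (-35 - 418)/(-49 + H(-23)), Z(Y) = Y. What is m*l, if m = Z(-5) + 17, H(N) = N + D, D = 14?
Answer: 2718/29 ≈ 93.724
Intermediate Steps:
H(N) = 14 + N (H(N) = N + 14 = 14 + N)
l = 453/58 (l = (-35 - 418)/(-49 + (14 - 23)) = -453/(-49 - 9) = -453/(-58) = -453*(-1/58) = 453/58 ≈ 7.8103)
m = 12 (m = -5 + 17 = 12)
m*l = 12*(453/58) = 2718/29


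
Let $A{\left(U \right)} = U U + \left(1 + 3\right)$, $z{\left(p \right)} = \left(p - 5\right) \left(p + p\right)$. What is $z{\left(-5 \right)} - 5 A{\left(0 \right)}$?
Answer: $80$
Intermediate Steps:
$z{\left(p \right)} = 2 p \left(-5 + p\right)$ ($z{\left(p \right)} = \left(-5 + p\right) 2 p = 2 p \left(-5 + p\right)$)
$A{\left(U \right)} = 4 + U^{2}$ ($A{\left(U \right)} = U^{2} + 4 = 4 + U^{2}$)
$z{\left(-5 \right)} - 5 A{\left(0 \right)} = 2 \left(-5\right) \left(-5 - 5\right) - 5 \left(4 + 0^{2}\right) = 2 \left(-5\right) \left(-10\right) - 5 \left(4 + 0\right) = 100 - 20 = 80$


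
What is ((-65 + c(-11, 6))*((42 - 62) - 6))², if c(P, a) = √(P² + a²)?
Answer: 2962232 - 87880*√157 ≈ 1.8611e+6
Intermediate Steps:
((-65 + c(-11, 6))*((42 - 62) - 6))² = ((-65 + √((-11)² + 6²))*((42 - 62) - 6))² = ((-65 + √(121 + 36))*(-20 - 6))² = ((-65 + √157)*(-26))² = (1690 - 26*√157)²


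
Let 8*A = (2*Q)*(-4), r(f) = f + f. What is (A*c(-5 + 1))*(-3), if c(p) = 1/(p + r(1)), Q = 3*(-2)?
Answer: 9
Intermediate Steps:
r(f) = 2*f
Q = -6
c(p) = 1/(2 + p) (c(p) = 1/(p + 2*1) = 1/(p + 2) = 1/(2 + p))
A = 6 (A = ((2*(-6))*(-4))/8 = (-12*(-4))/8 = (⅛)*48 = 6)
(A*c(-5 + 1))*(-3) = (6/(2 + (-5 + 1)))*(-3) = (6/(2 - 4))*(-3) = (6/(-2))*(-3) = (6*(-½))*(-3) = -3*(-3) = 9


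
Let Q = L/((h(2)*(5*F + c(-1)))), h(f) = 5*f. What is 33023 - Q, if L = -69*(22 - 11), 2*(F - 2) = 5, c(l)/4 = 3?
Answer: 165126/5 ≈ 33025.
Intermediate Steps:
c(l) = 12 (c(l) = 4*3 = 12)
F = 9/2 (F = 2 + (1/2)*5 = 2 + 5/2 = 9/2 ≈ 4.5000)
L = -759 (L = -69*11 = -759)
Q = -11/5 (Q = -759*1/(10*(5*(9/2) + 12)) = -759*1/(10*(45/2 + 12)) = -759/(10*(69/2)) = -759/345 = -759*1/345 = -11/5 ≈ -2.2000)
33023 - Q = 33023 - 1*(-11/5) = 33023 + 11/5 = 165126/5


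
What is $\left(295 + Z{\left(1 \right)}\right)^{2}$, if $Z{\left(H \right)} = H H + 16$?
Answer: $97344$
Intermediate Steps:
$Z{\left(H \right)} = 16 + H^{2}$ ($Z{\left(H \right)} = H^{2} + 16 = 16 + H^{2}$)
$\left(295 + Z{\left(1 \right)}\right)^{2} = \left(295 + \left(16 + 1^{2}\right)\right)^{2} = \left(295 + \left(16 + 1\right)\right)^{2} = \left(295 + 17\right)^{2} = 312^{2} = 97344$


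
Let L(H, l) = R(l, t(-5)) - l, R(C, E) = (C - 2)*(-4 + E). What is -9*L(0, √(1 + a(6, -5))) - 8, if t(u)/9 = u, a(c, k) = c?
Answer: -890 + 450*√7 ≈ 300.59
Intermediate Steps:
t(u) = 9*u
R(C, E) = (-4 + E)*(-2 + C) (R(C, E) = (-2 + C)*(-4 + E) = (-4 + E)*(-2 + C))
L(H, l) = 98 - 50*l (L(H, l) = (8 - 4*l - 18*(-5) + l*(9*(-5))) - l = (8 - 4*l - 2*(-45) + l*(-45)) - l = (8 - 4*l + 90 - 45*l) - l = (98 - 49*l) - l = 98 - 50*l)
-9*L(0, √(1 + a(6, -5))) - 8 = -9*(98 - 50*√(1 + 6)) - 8 = -9*(98 - 50*√7) - 8 = (-882 + 450*√7) - 8 = -890 + 450*√7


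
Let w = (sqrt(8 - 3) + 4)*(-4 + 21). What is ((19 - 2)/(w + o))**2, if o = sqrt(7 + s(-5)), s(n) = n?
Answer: 289/(68 + sqrt(2) + 17*sqrt(5))**2 ≈ 0.025042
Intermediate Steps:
w = 68 + 17*sqrt(5) (w = (sqrt(5) + 4)*17 = (4 + sqrt(5))*17 = 68 + 17*sqrt(5) ≈ 106.01)
o = sqrt(2) (o = sqrt(7 - 5) = sqrt(2) ≈ 1.4142)
((19 - 2)/(w + o))**2 = ((19 - 2)/((68 + 17*sqrt(5)) + sqrt(2)))**2 = (17/(68 + sqrt(2) + 17*sqrt(5)))**2 = 289/(68 + sqrt(2) + 17*sqrt(5))**2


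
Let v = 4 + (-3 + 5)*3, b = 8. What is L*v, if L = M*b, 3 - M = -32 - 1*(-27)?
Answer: 640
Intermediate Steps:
M = 8 (M = 3 - (-32 - 1*(-27)) = 3 - (-32 + 27) = 3 - 1*(-5) = 3 + 5 = 8)
v = 10 (v = 4 + 2*3 = 4 + 6 = 10)
L = 64 (L = 8*8 = 64)
L*v = 64*10 = 640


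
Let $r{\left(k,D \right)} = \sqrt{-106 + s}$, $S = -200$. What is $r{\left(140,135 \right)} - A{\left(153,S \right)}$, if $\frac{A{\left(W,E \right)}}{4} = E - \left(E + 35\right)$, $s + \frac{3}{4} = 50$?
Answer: $140 + \frac{i \sqrt{227}}{2} \approx 140.0 + 7.5333 i$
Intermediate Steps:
$s = \frac{197}{4}$ ($s = - \frac{3}{4} + 50 = \frac{197}{4} \approx 49.25$)
$r{\left(k,D \right)} = \frac{i \sqrt{227}}{2}$ ($r{\left(k,D \right)} = \sqrt{-106 + \frac{197}{4}} = \sqrt{- \frac{227}{4}} = \frac{i \sqrt{227}}{2}$)
$A{\left(W,E \right)} = -140$ ($A{\left(W,E \right)} = 4 \left(E - \left(E + 35\right)\right) = 4 \left(E - \left(35 + E\right)\right) = 4 \left(-35\right) = -140$)
$r{\left(140,135 \right)} - A{\left(153,S \right)} = \frac{i \sqrt{227}}{2} - -140 = \frac{i \sqrt{227}}{2} + 140 = 140 + \frac{i \sqrt{227}}{2}$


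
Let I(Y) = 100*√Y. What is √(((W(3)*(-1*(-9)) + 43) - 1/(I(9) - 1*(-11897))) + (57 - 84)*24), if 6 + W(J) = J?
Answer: I*√94020635485/12197 ≈ 25.14*I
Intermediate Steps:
W(J) = -6 + J
√(((W(3)*(-1*(-9)) + 43) - 1/(I(9) - 1*(-11897))) + (57 - 84)*24) = √((((-6 + 3)*(-1*(-9)) + 43) - 1/(100*√9 - 1*(-11897))) + (57 - 84)*24) = √(((-3*9 + 43) - 1/(100*3 + 11897)) - 27*24) = √(((-27 + 43) - 1/(300 + 11897)) - 648) = √((16 - 1/12197) - 648) = √(195151/12197 - 648) = √(-7708505/12197) = I*√94020635485/12197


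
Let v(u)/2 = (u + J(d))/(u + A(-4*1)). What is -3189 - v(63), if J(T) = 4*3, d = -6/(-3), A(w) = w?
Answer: -188301/59 ≈ -3191.5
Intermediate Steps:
d = 2 (d = -6*(-1/3) = 2)
J(T) = 12
v(u) = 2*(12 + u)/(-4 + u) (v(u) = 2*((u + 12)/(u - 4*1)) = 2*((12 + u)/(u - 4)) = 2*((12 + u)/(-4 + u)) = 2*(12 + u)/(-4 + u))
-3189 - v(63) = -3189 - 2*(12 + 63)/(-4 + 63) = -3189 - 2*75/59 = -3189 - 1*150/59 = -3189 - 150/59 = -188301/59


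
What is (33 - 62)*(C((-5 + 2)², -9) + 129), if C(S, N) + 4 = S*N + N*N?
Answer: -3625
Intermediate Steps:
C(S, N) = -4 + N² + N*S (C(S, N) = -4 + (S*N + N*N) = -4 + (N*S + N²) = -4 + (N² + N*S) = -4 + N² + N*S)
(33 - 62)*(C((-5 + 2)², -9) + 129) = (33 - 62)*((-4 + (-9)² - 9*(-5 + 2)²) + 129) = -29*((-4 + 81 - 9*(-3)²) + 129) = -29*((-4 + 81 - 9*9) + 129) = -29*((-4 + 81 - 81) + 129) = -29*(-4 + 129) = -29*125 = -3625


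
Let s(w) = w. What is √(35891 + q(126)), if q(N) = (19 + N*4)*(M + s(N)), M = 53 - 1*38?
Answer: √109634 ≈ 331.11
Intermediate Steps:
M = 15 (M = 53 - 38 = 15)
q(N) = (15 + N)*(19 + 4*N) (q(N) = (19 + N*4)*(15 + N) = (19 + 4*N)*(15 + N) = (15 + N)*(19 + 4*N))
√(35891 + q(126)) = √(35891 + (285 + 4*126² + 79*126)) = √(35891 + (285 + 4*15876 + 9954)) = √(35891 + (285 + 63504 + 9954)) = √(35891 + 73743) = √109634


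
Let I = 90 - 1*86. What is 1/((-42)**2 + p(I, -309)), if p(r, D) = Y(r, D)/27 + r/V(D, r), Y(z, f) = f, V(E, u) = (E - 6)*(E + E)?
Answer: 97335/170584997 ≈ 0.00057060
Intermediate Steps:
V(E, u) = 2*E*(-6 + E) (V(E, u) = (-6 + E)*(2*E) = 2*E*(-6 + E))
I = 4 (I = 90 - 86 = 4)
p(r, D) = D/27 + r/(2*D*(-6 + D)) (p(r, D) = D/27 + r/((2*D*(-6 + D))) = D*(1/27) + r*(1/(2*D*(-6 + D))) = D/27 + r/(2*D*(-6 + D)))
1/((-42)**2 + p(I, -309)) = 1/((-42)**2 + (1/54)*(27*4 + 2*(-309)**2*(-6 - 309))/(-309*(-6 - 309))) = 1/(1764 + (1/54)*(-1/309)*(108 + 2*95481*(-315))/(-315)) = 1/(1764 + (1/54)*(-1/309)*(-1/315)*(108 - 60153030)) = 1/(1764 + (1/54)*(-1/309)*(-1/315)*(-60152922)) = 1/(1764 - 1113943/97335) = 1/(170584997/97335) = 97335/170584997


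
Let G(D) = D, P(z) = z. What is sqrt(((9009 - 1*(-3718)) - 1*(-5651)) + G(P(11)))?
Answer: sqrt(18389) ≈ 135.61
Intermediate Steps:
sqrt(((9009 - 1*(-3718)) - 1*(-5651)) + G(P(11))) = sqrt(((9009 - 1*(-3718)) - 1*(-5651)) + 11) = sqrt(((9009 + 3718) + 5651) + 11) = sqrt((12727 + 5651) + 11) = sqrt(18378 + 11) = sqrt(18389)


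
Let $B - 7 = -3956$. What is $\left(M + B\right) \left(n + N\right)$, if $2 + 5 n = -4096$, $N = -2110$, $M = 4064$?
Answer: $-336904$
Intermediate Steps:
$B = -3949$ ($B = 7 - 3956 = -3949$)
$n = - \frac{4098}{5}$ ($n = - \frac{2}{5} + \frac{1}{5} \left(-4096\right) = - \frac{2}{5} - \frac{4096}{5} = - \frac{4098}{5} \approx -819.6$)
$\left(M + B\right) \left(n + N\right) = \left(4064 - 3949\right) \left(- \frac{4098}{5} - 2110\right) = 115 \left(- \frac{14648}{5}\right) = -336904$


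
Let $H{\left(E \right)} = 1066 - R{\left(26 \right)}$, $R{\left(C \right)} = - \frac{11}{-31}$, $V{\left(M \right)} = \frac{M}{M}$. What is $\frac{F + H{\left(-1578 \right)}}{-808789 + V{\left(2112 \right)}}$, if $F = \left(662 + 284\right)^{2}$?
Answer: $- \frac{9258477}{8357476} \approx -1.1078$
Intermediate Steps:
$V{\left(M \right)} = 1$
$F = 894916$ ($F = 946^{2} = 894916$)
$R{\left(C \right)} = \frac{11}{31}$ ($R{\left(C \right)} = \left(-11\right) \left(- \frac{1}{31}\right) = \frac{11}{31}$)
$H{\left(E \right)} = \frac{33035}{31}$ ($H{\left(E \right)} = 1066 - \frac{11}{31} = \frac{33035}{31}$)
$\frac{F + H{\left(-1578 \right)}}{-808789 + V{\left(2112 \right)}} = \frac{894916 + \frac{33035}{31}}{-808789 + 1} = \frac{27775431}{31 \left(-808788\right)} = \frac{27775431}{31} \left(- \frac{1}{808788}\right) = - \frac{9258477}{8357476}$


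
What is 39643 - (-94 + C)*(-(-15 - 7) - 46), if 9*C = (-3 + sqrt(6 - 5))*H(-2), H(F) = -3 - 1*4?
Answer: 112273/3 ≈ 37424.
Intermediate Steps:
H(F) = -7 (H(F) = -3 - 4 = -7)
C = 14/9 (C = ((-3 + sqrt(6 - 5))*(-7))/9 = ((-3 + sqrt(1))*(-7))/9 = ((-3 + 1)*(-7))/9 = (-2*(-7))/9 = (1/9)*14 = 14/9 ≈ 1.5556)
39643 - (-94 + C)*(-(-15 - 7) - 46) = 39643 - (-94 + 14/9)*(-(-15 - 7) - 46) = 39643 - (-832)*(-1*(-22) - 46)/9 = 39643 - (-832)*(22 - 46)/9 = 39643 - (-832)*(-24)/9 = 39643 - 1*6656/3 = 39643 - 6656/3 = 112273/3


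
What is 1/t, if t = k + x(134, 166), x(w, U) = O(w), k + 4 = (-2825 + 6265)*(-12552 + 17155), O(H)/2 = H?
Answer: 1/15834584 ≈ 6.3153e-8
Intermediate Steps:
O(H) = 2*H
k = 15834316 (k = -4 + (-2825 + 6265)*(-12552 + 17155) = -4 + 3440*4603 = -4 + 15834320 = 15834316)
x(w, U) = 2*w
t = 15834584 (t = 15834316 + 2*134 = 15834316 + 268 = 15834584)
1/t = 1/15834584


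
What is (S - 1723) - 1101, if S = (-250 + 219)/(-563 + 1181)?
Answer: -1745263/618 ≈ -2824.1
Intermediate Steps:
S = -31/618 ≈ -0.050162
(S - 1723) - 1101 = (-31/618 - 1723) - 1101 = -1064845/618 - 1101 = -1745263/618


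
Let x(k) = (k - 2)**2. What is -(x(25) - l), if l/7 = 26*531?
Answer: 96113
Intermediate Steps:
x(k) = (-2 + k)**2
l = 96642 (l = 7*(26*531) = 7*13806 = 96642)
-(x(25) - l) = -((-2 + 25)**2 - 1*96642) = -(23**2 - 96642) = -(529 - 96642) = -1*(-96113) = 96113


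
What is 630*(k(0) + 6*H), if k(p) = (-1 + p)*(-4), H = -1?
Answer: -1260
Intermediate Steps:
k(p) = 4 - 4*p
630*(k(0) + 6*H) = 630*((4 - 4*0) + 6*(-1)) = 630*((4 + 0) - 6) = 630*(4 - 6) = 630*(-2) = -1260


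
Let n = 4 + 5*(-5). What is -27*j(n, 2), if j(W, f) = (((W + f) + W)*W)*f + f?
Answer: -45414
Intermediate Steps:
n = -21 (n = 4 - 25 = -21)
j(W, f) = f + W*f*(f + 2*W) (j(W, f) = ((f + 2*W)*W)*f + f = (W*(f + 2*W))*f + f = W*f*(f + 2*W) + f = f + W*f*(f + 2*W))
-27*j(n, 2) = -54*(1 + 2*(-21)² - 21*2) = -54*(1 + 2*441 - 42) = -54*(1 + 882 - 42) = -54*841 = -27*1682 = -45414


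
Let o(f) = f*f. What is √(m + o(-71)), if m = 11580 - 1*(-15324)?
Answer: √31945 ≈ 178.73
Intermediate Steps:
o(f) = f²
m = 26904 (m = 11580 + 15324 = 26904)
√(m + o(-71)) = √(26904 + (-71)²) = √(26904 + 5041) = √31945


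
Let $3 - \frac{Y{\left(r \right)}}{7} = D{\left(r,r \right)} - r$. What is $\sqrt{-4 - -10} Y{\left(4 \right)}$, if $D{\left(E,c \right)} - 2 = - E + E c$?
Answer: $- 49 \sqrt{6} \approx -120.03$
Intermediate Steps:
$D{\left(E,c \right)} = 2 - E + E c$ ($D{\left(E,c \right)} = 2 + \left(- E + E c\right) = 2 - E + E c$)
$Y{\left(r \right)} = 7 - 7 r^{2} + 14 r$ ($Y{\left(r \right)} = 21 - 7 \left(\left(2 - r + r r\right) - r\right) = 21 - 7 \left(\left(2 - r + r^{2}\right) - r\right) = 21 - 7 \left(\left(2 + r^{2} - r\right) - r\right) = 21 - 7 \left(2 + r^{2} - 2 r\right) = 21 - \left(14 - 14 r + 7 r^{2}\right) = 7 - 7 r^{2} + 14 r$)
$\sqrt{-4 - -10} Y{\left(4 \right)} = \sqrt{-4 - -10} \left(7 - 7 \cdot 4^{2} + 14 \cdot 4\right) = \sqrt{-4 + 10} \left(7 - 112 + 56\right) = \sqrt{6} \left(7 - 112 + 56\right) = \sqrt{6} \left(-49\right) = - 49 \sqrt{6}$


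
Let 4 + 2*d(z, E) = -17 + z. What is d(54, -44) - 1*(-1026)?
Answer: 2085/2 ≈ 1042.5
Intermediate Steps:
d(z, E) = -21/2 + z/2 (d(z, E) = -2 + (-17 + z)/2 = -2 + (-17/2 + z/2) = -21/2 + z/2)
d(54, -44) - 1*(-1026) = (-21/2 + (½)*54) - 1*(-1026) = (-21/2 + 27) + 1026 = 33/2 + 1026 = 2085/2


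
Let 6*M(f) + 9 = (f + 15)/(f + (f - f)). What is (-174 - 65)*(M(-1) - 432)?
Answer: 624985/6 ≈ 1.0416e+5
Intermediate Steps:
M(f) = -3/2 + (15 + f)/(6*f) (M(f) = -3/2 + ((f + 15)/(f + (f - f)))/6 = -3/2 + ((15 + f)/(f + 0))/6 = -3/2 + ((15 + f)/f)/6 = -3/2 + (15 + f)/(6*f))
(-174 - 65)*(M(-1) - 432) = (-174 - 65)*((⅙)*(15 - 8*(-1))/(-1) - 432) = -239*((⅙)*(-1)*(15 + 8) - 432) = -239*((⅙)*(-1)*23 - 432) = -239*(-23/6 - 432) = -239*(-2615/6) = 624985/6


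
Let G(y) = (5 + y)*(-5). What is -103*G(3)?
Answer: 4120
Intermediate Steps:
G(y) = -25 - 5*y
-103*G(3) = -103*(-25 - 5*3) = -103*(-25 - 15) = -103*(-40) = 4120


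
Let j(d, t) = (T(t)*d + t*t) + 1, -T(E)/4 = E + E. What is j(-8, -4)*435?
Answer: -103965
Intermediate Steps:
T(E) = -8*E (T(E) = -4*(E + E) = -8*E)
j(d, t) = 1 + t² - 8*d*t (j(d, t) = ((-8*t)*d + t*t) + 1 = (-8*d*t + t²) + 1 = (t² - 8*d*t) + 1 = 1 + t² - 8*d*t)
j(-8, -4)*435 = (1 + (-4)² - 8*(-8)*(-4))*435 = (1 + 16 - 256)*435 = -239*435 = -103965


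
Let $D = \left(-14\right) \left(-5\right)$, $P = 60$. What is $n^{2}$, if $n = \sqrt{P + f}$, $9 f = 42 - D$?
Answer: $\frac{512}{9} \approx 56.889$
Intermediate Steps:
$D = 70$
$f = - \frac{28}{9}$ ($f = \frac{42 - 70}{9} = \frac{1}{9} \left(-28\right) = - \frac{28}{9} \approx -3.1111$)
$n = \frac{16 \sqrt{2}}{3}$ ($n = \sqrt{60 - \frac{28}{9}} = \sqrt{\frac{512}{9}} = \frac{16 \sqrt{2}}{3} \approx 7.5425$)
$n^{2} = \left(\frac{16 \sqrt{2}}{3}\right)^{2} = \frac{512}{9}$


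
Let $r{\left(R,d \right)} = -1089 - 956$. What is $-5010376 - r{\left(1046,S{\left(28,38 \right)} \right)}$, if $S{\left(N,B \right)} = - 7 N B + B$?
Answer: $-5008331$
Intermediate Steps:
$S{\left(N,B \right)} = B - 7 B N$ ($S{\left(N,B \right)} = - 7 B N + B = B - 7 B N$)
$r{\left(R,d \right)} = -2045$
$-5010376 - r{\left(1046,S{\left(28,38 \right)} \right)} = -5010376 - -2045 = -5010376 + 2045 = -5008331$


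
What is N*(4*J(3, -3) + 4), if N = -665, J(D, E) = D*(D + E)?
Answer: -2660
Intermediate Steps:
N*(4*J(3, -3) + 4) = -665*(4*(3*(3 - 3)) + 4) = -665*(4*(3*0) + 4) = -665*(4*0 + 4) = -665*(0 + 4) = -665*4 = -2660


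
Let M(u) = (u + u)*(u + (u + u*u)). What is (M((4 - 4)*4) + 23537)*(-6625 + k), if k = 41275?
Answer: 815557050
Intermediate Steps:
M(u) = 2*u*(u² + 2*u) (M(u) = (2*u)*(u + (u + u²)) = (2*u)*(u² + 2*u) = 2*u*(u² + 2*u))
(M((4 - 4)*4) + 23537)*(-6625 + k) = (2*((4 - 4)*4)²*(2 + (4 - 4)*4) + 23537)*(-6625 + 41275) = (2*(0*4)²*(2 + 0*4) + 23537)*34650 = (2*0²*(2 + 0) + 23537)*34650 = (2*0*2 + 23537)*34650 = (0 + 23537)*34650 = 23537*34650 = 815557050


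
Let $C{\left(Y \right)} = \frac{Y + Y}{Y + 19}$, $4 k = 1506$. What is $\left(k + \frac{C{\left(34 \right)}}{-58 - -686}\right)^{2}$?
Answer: $\frac{39259585468009}{276956164} \approx 1.4175 \cdot 10^{5}$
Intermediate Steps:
$k = \frac{753}{2}$ ($k = \frac{1}{4} \cdot 1506 = \frac{753}{2} \approx 376.5$)
$C{\left(Y \right)} = \frac{2 Y}{19 + Y}$
$\left(k + \frac{C{\left(34 \right)}}{-58 - -686}\right)^{2} = \left(\frac{753}{2} + \frac{2 \cdot 34 \frac{1}{19 + 34}}{-58 - -686}\right)^{2} = \left(\frac{753}{2} + \frac{2 \cdot 34 \cdot \frac{1}{53}}{-58 + 686}\right)^{2} = \left(\frac{753}{2} + \frac{2 \cdot 34 \cdot \frac{1}{53}}{628}\right)^{2} = \left(\frac{753}{2} + \frac{68}{53} \cdot \frac{1}{628}\right)^{2} = \left(\frac{753}{2} + \frac{17}{8321}\right)^{2} = \left(\frac{6265747}{16642}\right)^{2} = \frac{39259585468009}{276956164}$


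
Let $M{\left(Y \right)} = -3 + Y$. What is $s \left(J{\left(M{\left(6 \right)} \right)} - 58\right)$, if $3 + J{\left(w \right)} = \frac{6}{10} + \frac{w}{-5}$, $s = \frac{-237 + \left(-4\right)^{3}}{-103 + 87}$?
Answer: $- \frac{18361}{16} \approx -1147.6$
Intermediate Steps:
$s = \frac{301}{16}$ ($s = \frac{-237 - 64}{-16} = \left(-301\right) \left(- \frac{1}{16}\right) = \frac{301}{16} \approx 18.813$)
$J{\left(w \right)} = - \frac{12}{5} - \frac{w}{5}$ ($J{\left(w \right)} = -3 + \left(\frac{6}{10} + \frac{w}{-5}\right) = -3 + \left(6 \cdot \frac{1}{10} + w \left(- \frac{1}{5}\right)\right) = -3 - \left(- \frac{3}{5} + \frac{w}{5}\right) = - \frac{12}{5} - \frac{w}{5}$)
$s \left(J{\left(M{\left(6 \right)} \right)} - 58\right) = \frac{301 \left(\left(- \frac{12}{5} - \frac{-3 + 6}{5}\right) - 58\right)}{16} = \frac{301 \left(\left(- \frac{12}{5} - \frac{3}{5}\right) - 58\right)}{16} = \frac{301 \left(-3 - 58\right)}{16} = \frac{301}{16} \left(-61\right) = - \frac{18361}{16}$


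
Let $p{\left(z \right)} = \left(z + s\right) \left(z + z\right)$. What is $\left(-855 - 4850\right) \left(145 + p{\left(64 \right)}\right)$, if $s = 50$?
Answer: $-84074585$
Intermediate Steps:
$p{\left(z \right)} = 2 z \left(50 + z\right)$ ($p{\left(z \right)} = \left(z + 50\right) \left(z + z\right) = \left(50 + z\right) 2 z = 2 z \left(50 + z\right)$)
$\left(-855 - 4850\right) \left(145 + p{\left(64 \right)}\right) = \left(-855 - 4850\right) \left(145 + 2 \cdot 64 \left(50 + 64\right)\right) = - 5705 \left(145 + 2 \cdot 64 \cdot 114\right) = - 5705 \left(145 + 14592\right) = \left(-5705\right) 14737 = -84074585$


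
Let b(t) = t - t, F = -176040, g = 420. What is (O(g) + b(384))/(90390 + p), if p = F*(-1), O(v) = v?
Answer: 14/8881 ≈ 0.0015764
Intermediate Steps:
b(t) = 0
p = 176040 (p = -176040*(-1) = 176040)
(O(g) + b(384))/(90390 + p) = (420 + 0)/(90390 + 176040) = 420/266430 = 420*(1/266430) = 14/8881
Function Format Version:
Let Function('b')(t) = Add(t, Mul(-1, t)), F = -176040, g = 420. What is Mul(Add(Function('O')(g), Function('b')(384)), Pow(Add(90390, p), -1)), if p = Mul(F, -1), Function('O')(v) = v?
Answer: Rational(14, 8881) ≈ 0.0015764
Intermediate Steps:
Function('b')(t) = 0
p = 176040 (p = Mul(-176040, -1) = 176040)
Mul(Add(Function('O')(g), Function('b')(384)), Pow(Add(90390, p), -1)) = Mul(Add(420, 0), Pow(Add(90390, 176040), -1)) = Mul(420, Pow(266430, -1)) = Mul(420, Rational(1, 266430)) = Rational(14, 8881)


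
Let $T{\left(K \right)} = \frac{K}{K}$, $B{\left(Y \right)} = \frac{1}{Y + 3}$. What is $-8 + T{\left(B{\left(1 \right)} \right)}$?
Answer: $-7$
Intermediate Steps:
$B{\left(Y \right)} = \frac{1}{3 + Y}$
$T{\left(K \right)} = 1$
$-8 + T{\left(B{\left(1 \right)} \right)} = -8 + 1 = -7$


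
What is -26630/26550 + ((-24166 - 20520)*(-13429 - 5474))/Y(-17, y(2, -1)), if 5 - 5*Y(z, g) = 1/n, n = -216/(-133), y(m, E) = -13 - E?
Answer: 2422091223347339/2514285 ≈ 9.6333e+8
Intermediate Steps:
n = 216/133 (n = -216*(-1/133) = 216/133 ≈ 1.6241)
Y(z, g) = 947/1080 (Y(z, g) = 1 - 1/(5*216/133) = 1 - 1/5*133/216 = 1 - 133/1080 = 947/1080)
-26630/26550 + ((-24166 - 20520)*(-13429 - 5474))/Y(-17, y(2, -1)) = -26630/26550 + ((-24166 - 20520)*(-13429 - 5474))/(947/1080) = -26630*1/26550 - 44686*(-18903)*(1080/947) = -2663/2655 + 844699458*(1080/947) = -2663/2655 + 912275414640/947 = 2422091223347339/2514285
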